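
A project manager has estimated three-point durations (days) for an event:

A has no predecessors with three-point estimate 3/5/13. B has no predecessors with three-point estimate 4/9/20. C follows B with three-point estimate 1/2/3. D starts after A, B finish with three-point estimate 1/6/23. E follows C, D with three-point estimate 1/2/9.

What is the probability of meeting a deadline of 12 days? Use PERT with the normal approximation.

0.028

te_A = (3 + 4·5 + 13)/6 = 36/6 = 6; σ²_A = ((13−3)/6)² = 2.778
te_B = (4 + 4·9 + 20)/6 = 60/6 = 10; σ²_B = ((20−4)/6)² = 7.111
te_C = (1 + 4·2 + 3)/6 = 12/6 = 2; σ²_C = ((3−1)/6)² = 0.111
te_D = (1 + 4·6 + 23)/6 = 48/6 = 8; σ²_D = ((23−1)/6)² = 13.444
te_E = (1 + 4·2 + 9)/6 = 18/6 = 3; σ²_E = ((9−1)/6)² = 1.778

Forward pass:
ES_A = 0; EF_A = 6
ES_B = 0; EF_B = 10
ES_C = 10; EF_C = 10+2 = 12
ES_D = max(EF_A=6, EF_B=10) = 10; EF_D = 10+8 = 18
ES_E = max(EF_C=12, EF_D=18) = 18; EF_E = 18+3 = 21
Expected project duration μ = 21 days. Critical path: B → D → E.

Variance along critical path = 7.111 + 13.444 + 1.778 = 22.333; σ = √22.333 = 4.726 days.
Z = (12 − 21) / 4.726 = -1.904
P(T ≤ 12) = Φ(-1.904) ≈ 0.028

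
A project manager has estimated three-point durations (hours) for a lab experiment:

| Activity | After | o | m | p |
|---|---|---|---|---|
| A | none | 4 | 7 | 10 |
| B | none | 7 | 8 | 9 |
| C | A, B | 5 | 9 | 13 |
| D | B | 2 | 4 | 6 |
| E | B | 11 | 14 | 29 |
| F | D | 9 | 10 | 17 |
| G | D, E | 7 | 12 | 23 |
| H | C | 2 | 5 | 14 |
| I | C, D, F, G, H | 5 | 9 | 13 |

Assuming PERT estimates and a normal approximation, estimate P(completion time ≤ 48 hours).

0.681

te_A = (4 + 4·7 + 10)/6 = 42/6 = 7; σ²_A = ((10−4)/6)² = 1.000
te_B = (7 + 4·8 + 9)/6 = 48/6 = 8; σ²_B = ((9−7)/6)² = 0.111
te_C = (5 + 4·9 + 13)/6 = 54/6 = 9; σ²_C = ((13−5)/6)² = 1.778
te_D = (2 + 4·4 + 6)/6 = 24/6 = 4; σ²_D = ((6−2)/6)² = 0.444
te_E = (11 + 4·14 + 29)/6 = 96/6 = 16; σ²_E = ((29−11)/6)² = 9.000
te_F = (9 + 4·10 + 17)/6 = 66/6 = 11; σ²_F = ((17−9)/6)² = 1.778
te_G = (7 + 4·12 + 23)/6 = 78/6 = 13; σ²_G = ((23−7)/6)² = 7.111
te_H = (2 + 4·5 + 14)/6 = 36/6 = 6; σ²_H = ((14−2)/6)² = 4.000
te_I = (5 + 4·9 + 13)/6 = 54/6 = 9; σ²_I = ((13−5)/6)² = 1.778

Forward pass:
ES_A = 0; EF_A = 7
ES_B = 0; EF_B = 8
ES_C = max(EF_A=7, EF_B=8) = 8; EF_C = 8+9 = 17
ES_D = 8; EF_D = 8+4 = 12
ES_E = 8; EF_E = 8+16 = 24
ES_F = 12; EF_F = 12+11 = 23
ES_G = max(EF_D=12, EF_E=24) = 24; EF_G = 24+13 = 37
ES_H = 17; EF_H = 17+6 = 23
ES_I = max(EF_C=17, EF_D=12, EF_F=23, EF_G=37, EF_H=23) = 37; EF_I = 37+9 = 46
Expected project duration μ = 46 hours. Critical path: B → E → G → I.

Variance along critical path = 0.111 + 9.000 + 7.111 + 1.778 = 18.000; σ = √18.000 = 4.243 hours.
Z = (48 − 46) / 4.243 = 0.471
P(T ≤ 48) = Φ(0.471) ≈ 0.681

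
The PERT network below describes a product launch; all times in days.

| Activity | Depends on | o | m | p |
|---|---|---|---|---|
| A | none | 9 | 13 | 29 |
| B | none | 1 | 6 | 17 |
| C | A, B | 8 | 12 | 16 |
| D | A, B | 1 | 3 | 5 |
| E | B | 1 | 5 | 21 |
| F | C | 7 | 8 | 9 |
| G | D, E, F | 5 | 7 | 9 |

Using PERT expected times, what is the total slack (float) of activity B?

te_A = (9 + 4·13 + 29)/6 = 90/6 = 15
te_B = (1 + 4·6 + 17)/6 = 42/6 = 7
te_C = (8 + 4·12 + 16)/6 = 72/6 = 12
te_D = (1 + 4·3 + 5)/6 = 18/6 = 3
te_E = (1 + 4·5 + 21)/6 = 42/6 = 7
te_F = (7 + 4·8 + 9)/6 = 48/6 = 8
te_G = (5 + 4·7 + 9)/6 = 42/6 = 7

Forward pass:
ES_A = 0; EF_A = 15
ES_B = 0; EF_B = 7
ES_C = max(EF_A=15, EF_B=7) = 15; EF_C = 15+12 = 27
ES_D = max(EF_A=15, EF_B=7) = 15; EF_D = 15+3 = 18
ES_E = 7; EF_E = 7+7 = 14
ES_F = 27; EF_F = 27+8 = 35
ES_G = max(EF_D=18, EF_E=14, EF_F=35) = 35; EF_G = 35+7 = 42
Expected project duration μ = 42 days. Critical path: A → C → F → G.

Backward pass:
LF_G = 42; LS_G = 42−7 = 35
LF_F = LS_G = 35; LS_F = 35−8 = 27
LF_E = LS_G = 35; LS_E = 35−7 = 28
LF_D = LS_G = 35; LS_D = 35−3 = 32
LF_C = LS_F = 27; LS_C = 27−12 = 15
LF_B = min(LS_C=15, LS_D=32, LS_E=28) = 15; LS_B = 15−7 = 8
LF_A = min(LS_C=15, LS_D=32) = 15; LS_A = 15−15 = 0
Slack_B = LS_B − ES_B = 8 − 0 = 8

8 days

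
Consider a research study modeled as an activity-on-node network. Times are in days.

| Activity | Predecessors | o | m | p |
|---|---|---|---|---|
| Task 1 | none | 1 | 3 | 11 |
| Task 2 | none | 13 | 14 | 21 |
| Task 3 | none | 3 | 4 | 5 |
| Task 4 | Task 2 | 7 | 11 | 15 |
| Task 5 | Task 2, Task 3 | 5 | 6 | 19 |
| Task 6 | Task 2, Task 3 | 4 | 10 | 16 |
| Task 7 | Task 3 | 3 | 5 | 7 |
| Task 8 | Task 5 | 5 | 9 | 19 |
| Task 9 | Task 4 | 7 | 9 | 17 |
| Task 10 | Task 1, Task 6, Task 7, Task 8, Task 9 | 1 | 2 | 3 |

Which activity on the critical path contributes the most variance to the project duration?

te_Task 1 = (1 + 4·3 + 11)/6 = 24/6 = 4; σ²_Task 1 = ((11−1)/6)² = 2.778
te_Task 2 = (13 + 4·14 + 21)/6 = 90/6 = 15; σ²_Task 2 = ((21−13)/6)² = 1.778
te_Task 3 = (3 + 4·4 + 5)/6 = 24/6 = 4; σ²_Task 3 = ((5−3)/6)² = 0.111
te_Task 4 = (7 + 4·11 + 15)/6 = 66/6 = 11; σ²_Task 4 = ((15−7)/6)² = 1.778
te_Task 5 = (5 + 4·6 + 19)/6 = 48/6 = 8; σ²_Task 5 = ((19−5)/6)² = 5.444
te_Task 6 = (4 + 4·10 + 16)/6 = 60/6 = 10; σ²_Task 6 = ((16−4)/6)² = 4.000
te_Task 7 = (3 + 4·5 + 7)/6 = 30/6 = 5; σ²_Task 7 = ((7−3)/6)² = 0.444
te_Task 8 = (5 + 4·9 + 19)/6 = 60/6 = 10; σ²_Task 8 = ((19−5)/6)² = 5.444
te_Task 9 = (7 + 4·9 + 17)/6 = 60/6 = 10; σ²_Task 9 = ((17−7)/6)² = 2.778
te_Task 10 = (1 + 4·2 + 3)/6 = 12/6 = 2; σ²_Task 10 = ((3−1)/6)² = 0.111

Forward pass:
ES_Task 1 = 0; EF_Task 1 = 4
ES_Task 2 = 0; EF_Task 2 = 15
ES_Task 3 = 0; EF_Task 3 = 4
ES_Task 4 = 15; EF_Task 4 = 15+11 = 26
ES_Task 5 = max(EF_Task 2=15, EF_Task 3=4) = 15; EF_Task 5 = 15+8 = 23
ES_Task 6 = max(EF_Task 2=15, EF_Task 3=4) = 15; EF_Task 6 = 15+10 = 25
ES_Task 7 = 4; EF_Task 7 = 4+5 = 9
ES_Task 8 = 23; EF_Task 8 = 23+10 = 33
ES_Task 9 = 26; EF_Task 9 = 26+10 = 36
ES_Task 10 = max(EF_Task 1=4, EF_Task 6=25, EF_Task 7=9, EF_Task 8=33, EF_Task 9=36) = 36; EF_Task 10 = 36+2 = 38
Expected project duration μ = 38 days. Critical path: Task 2 → Task 4 → Task 9 → Task 10.

Variances on critical path: σ²_Task 2=1.778, σ²_Task 4=1.778, σ²_Task 9=2.778, σ²_Task 10=0.111.
Largest is σ²_Task 9 = 2.778.

Task 9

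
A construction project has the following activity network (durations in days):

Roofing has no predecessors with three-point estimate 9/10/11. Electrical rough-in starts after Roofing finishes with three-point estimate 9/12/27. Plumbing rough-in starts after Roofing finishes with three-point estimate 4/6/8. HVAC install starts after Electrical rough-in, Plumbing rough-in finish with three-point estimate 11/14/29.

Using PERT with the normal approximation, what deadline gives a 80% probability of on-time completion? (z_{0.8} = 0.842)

te_Roofing = (9 + 4·10 + 11)/6 = 60/6 = 10; σ²_Roofing = ((11−9)/6)² = 0.111
te_Electrical rough-in = (9 + 4·12 + 27)/6 = 84/6 = 14; σ²_Electrical rough-in = ((27−9)/6)² = 9.000
te_Plumbing rough-in = (4 + 4·6 + 8)/6 = 36/6 = 6; σ²_Plumbing rough-in = ((8−4)/6)² = 0.444
te_HVAC install = (11 + 4·14 + 29)/6 = 96/6 = 16; σ²_HVAC install = ((29−11)/6)² = 9.000

Forward pass:
ES_Roofing = 0; EF_Roofing = 10
ES_Electrical rough-in = 10; EF_Electrical rough-in = 10+14 = 24
ES_Plumbing rough-in = 10; EF_Plumbing rough-in = 10+6 = 16
ES_HVAC install = max(EF_Electrical rough-in=24, EF_Plumbing rough-in=16) = 24; EF_HVAC install = 24+16 = 40
Expected project duration μ = 40 days. Critical path: Roofing → Electrical rough-in → HVAC install.

Variance along critical path = 0.111 + 9.000 + 9.000 = 18.111; σ = 4.256 days.
D = μ + z·σ = 40 + 0.842·4.256 = 43.6 days

43.6 days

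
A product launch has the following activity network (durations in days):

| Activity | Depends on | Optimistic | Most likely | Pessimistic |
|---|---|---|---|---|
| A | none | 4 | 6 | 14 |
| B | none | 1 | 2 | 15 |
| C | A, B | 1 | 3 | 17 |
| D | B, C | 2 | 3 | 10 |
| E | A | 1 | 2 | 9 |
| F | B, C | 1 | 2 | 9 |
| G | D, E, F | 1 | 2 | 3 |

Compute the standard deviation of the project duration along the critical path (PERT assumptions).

3.43 days

te_A = (4 + 4·6 + 14)/6 = 42/6 = 7; σ²_A = ((14−4)/6)² = 2.778
te_B = (1 + 4·2 + 15)/6 = 24/6 = 4; σ²_B = ((15−1)/6)² = 5.444
te_C = (1 + 4·3 + 17)/6 = 30/6 = 5; σ²_C = ((17−1)/6)² = 7.111
te_D = (2 + 4·3 + 10)/6 = 24/6 = 4; σ²_D = ((10−2)/6)² = 1.778
te_E = (1 + 4·2 + 9)/6 = 18/6 = 3; σ²_E = ((9−1)/6)² = 1.778
te_F = (1 + 4·2 + 9)/6 = 18/6 = 3; σ²_F = ((9−1)/6)² = 1.778
te_G = (1 + 4·2 + 3)/6 = 12/6 = 2; σ²_G = ((3−1)/6)² = 0.111

Forward pass:
ES_A = 0; EF_A = 7
ES_B = 0; EF_B = 4
ES_C = max(EF_A=7, EF_B=4) = 7; EF_C = 7+5 = 12
ES_D = max(EF_B=4, EF_C=12) = 12; EF_D = 12+4 = 16
ES_E = 7; EF_E = 7+3 = 10
ES_F = max(EF_B=4, EF_C=12) = 12; EF_F = 12+3 = 15
ES_G = max(EF_D=16, EF_E=10, EF_F=15) = 16; EF_G = 16+2 = 18
Expected project duration μ = 18 days. Critical path: A → C → D → G.

Variance along critical path = 2.778 + 7.111 + 1.778 + 0.111 = 11.778
σ = √11.778 = 3.432 days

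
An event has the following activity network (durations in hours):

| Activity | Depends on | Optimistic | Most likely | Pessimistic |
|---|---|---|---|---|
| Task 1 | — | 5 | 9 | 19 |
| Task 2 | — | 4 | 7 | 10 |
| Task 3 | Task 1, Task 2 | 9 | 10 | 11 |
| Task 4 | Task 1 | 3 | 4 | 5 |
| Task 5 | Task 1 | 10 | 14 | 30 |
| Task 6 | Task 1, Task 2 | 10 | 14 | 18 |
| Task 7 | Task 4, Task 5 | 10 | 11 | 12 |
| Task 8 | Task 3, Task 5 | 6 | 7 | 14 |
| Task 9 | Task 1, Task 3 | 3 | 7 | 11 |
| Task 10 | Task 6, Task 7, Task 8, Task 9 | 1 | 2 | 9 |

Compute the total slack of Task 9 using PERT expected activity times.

te_Task 1 = (5 + 4·9 + 19)/6 = 60/6 = 10
te_Task 2 = (4 + 4·7 + 10)/6 = 42/6 = 7
te_Task 3 = (9 + 4·10 + 11)/6 = 60/6 = 10
te_Task 4 = (3 + 4·4 + 5)/6 = 24/6 = 4
te_Task 5 = (10 + 4·14 + 30)/6 = 96/6 = 16
te_Task 6 = (10 + 4·14 + 18)/6 = 84/6 = 14
te_Task 7 = (10 + 4·11 + 12)/6 = 66/6 = 11
te_Task 8 = (6 + 4·7 + 14)/6 = 48/6 = 8
te_Task 9 = (3 + 4·7 + 11)/6 = 42/6 = 7
te_Task 10 = (1 + 4·2 + 9)/6 = 18/6 = 3

Forward pass:
ES_Task 1 = 0; EF_Task 1 = 10
ES_Task 2 = 0; EF_Task 2 = 7
ES_Task 3 = max(EF_Task 1=10, EF_Task 2=7) = 10; EF_Task 3 = 10+10 = 20
ES_Task 4 = 10; EF_Task 4 = 10+4 = 14
ES_Task 5 = 10; EF_Task 5 = 10+16 = 26
ES_Task 6 = max(EF_Task 1=10, EF_Task 2=7) = 10; EF_Task 6 = 10+14 = 24
ES_Task 7 = max(EF_Task 4=14, EF_Task 5=26) = 26; EF_Task 7 = 26+11 = 37
ES_Task 8 = max(EF_Task 3=20, EF_Task 5=26) = 26; EF_Task 8 = 26+8 = 34
ES_Task 9 = max(EF_Task 1=10, EF_Task 3=20) = 20; EF_Task 9 = 20+7 = 27
ES_Task 10 = max(EF_Task 6=24, EF_Task 7=37, EF_Task 8=34, EF_Task 9=27) = 37; EF_Task 10 = 37+3 = 40
Expected project duration μ = 40 hours. Critical path: Task 1 → Task 5 → Task 7 → Task 10.

Backward pass:
LF_Task 10 = 40; LS_Task 10 = 40−3 = 37
LF_Task 9 = LS_Task 10 = 37; LS_Task 9 = 37−7 = 30
LF_Task 8 = LS_Task 10 = 37; LS_Task 8 = 37−8 = 29
LF_Task 7 = LS_Task 10 = 37; LS_Task 7 = 37−11 = 26
LF_Task 6 = LS_Task 10 = 37; LS_Task 6 = 37−14 = 23
LF_Task 5 = min(LS_Task 7=26, LS_Task 8=29) = 26; LS_Task 5 = 26−16 = 10
LF_Task 4 = LS_Task 7 = 26; LS_Task 4 = 26−4 = 22
LF_Task 3 = min(LS_Task 8=29, LS_Task 9=30) = 29; LS_Task 3 = 29−10 = 19
LF_Task 2 = min(LS_Task 3=19, LS_Task 6=23) = 19; LS_Task 2 = 19−7 = 12
LF_Task 1 = min(LS_Task 3=19, LS_Task 4=22, LS_Task 5=10, LS_Task 6=23, LS_Task 9=30) = 10; LS_Task 1 = 10−10 = 0
Slack_Task 9 = LS_Task 9 − ES_Task 9 = 30 − 20 = 10

10 hours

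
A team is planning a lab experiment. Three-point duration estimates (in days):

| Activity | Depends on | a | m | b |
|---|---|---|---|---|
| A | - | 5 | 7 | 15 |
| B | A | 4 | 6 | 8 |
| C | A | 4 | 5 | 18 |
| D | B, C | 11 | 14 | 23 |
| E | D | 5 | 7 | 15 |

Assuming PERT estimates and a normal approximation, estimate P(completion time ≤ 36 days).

0.303

te_A = (5 + 4·7 + 15)/6 = 48/6 = 8; σ²_A = ((15−5)/6)² = 2.778
te_B = (4 + 4·6 + 8)/6 = 36/6 = 6; σ²_B = ((8−4)/6)² = 0.444
te_C = (4 + 4·5 + 18)/6 = 42/6 = 7; σ²_C = ((18−4)/6)² = 5.444
te_D = (11 + 4·14 + 23)/6 = 90/6 = 15; σ²_D = ((23−11)/6)² = 4.000
te_E = (5 + 4·7 + 15)/6 = 48/6 = 8; σ²_E = ((15−5)/6)² = 2.778

Forward pass:
ES_A = 0; EF_A = 8
ES_B = 8; EF_B = 8+6 = 14
ES_C = 8; EF_C = 8+7 = 15
ES_D = max(EF_B=14, EF_C=15) = 15; EF_D = 15+15 = 30
ES_E = 30; EF_E = 30+8 = 38
Expected project duration μ = 38 days. Critical path: A → C → D → E.

Variance along critical path = 2.778 + 5.444 + 4.000 + 2.778 = 15.000; σ = √15.000 = 3.873 days.
Z = (36 − 38) / 3.873 = -0.516
P(T ≤ 36) = Φ(-0.516) ≈ 0.303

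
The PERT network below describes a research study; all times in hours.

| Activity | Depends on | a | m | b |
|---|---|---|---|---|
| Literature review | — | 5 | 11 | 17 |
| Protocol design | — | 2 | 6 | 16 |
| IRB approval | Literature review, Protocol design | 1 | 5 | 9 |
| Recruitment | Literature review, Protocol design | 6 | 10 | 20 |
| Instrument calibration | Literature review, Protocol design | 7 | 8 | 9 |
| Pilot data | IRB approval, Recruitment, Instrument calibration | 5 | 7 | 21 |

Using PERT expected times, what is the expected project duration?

te_Literature review = (5 + 4·11 + 17)/6 = 66/6 = 11
te_Protocol design = (2 + 4·6 + 16)/6 = 42/6 = 7
te_IRB approval = (1 + 4·5 + 9)/6 = 30/6 = 5
te_Recruitment = (6 + 4·10 + 20)/6 = 66/6 = 11
te_Instrument calibration = (7 + 4·8 + 9)/6 = 48/6 = 8
te_Pilot data = (5 + 4·7 + 21)/6 = 54/6 = 9

Forward pass:
ES_Literature review = 0; EF_Literature review = 11
ES_Protocol design = 0; EF_Protocol design = 7
ES_IRB approval = max(EF_Literature review=11, EF_Protocol design=7) = 11; EF_IRB approval = 11+5 = 16
ES_Recruitment = max(EF_Literature review=11, EF_Protocol design=7) = 11; EF_Recruitment = 11+11 = 22
ES_Instrument calibration = max(EF_Literature review=11, EF_Protocol design=7) = 11; EF_Instrument calibration = 11+8 = 19
ES_Pilot data = max(EF_IRB approval=16, EF_Recruitment=22, EF_Instrument calibration=19) = 22; EF_Pilot data = 22+9 = 31
Expected project duration μ = 31 hours. Critical path: Literature review → Recruitment → Pilot data.

31 hours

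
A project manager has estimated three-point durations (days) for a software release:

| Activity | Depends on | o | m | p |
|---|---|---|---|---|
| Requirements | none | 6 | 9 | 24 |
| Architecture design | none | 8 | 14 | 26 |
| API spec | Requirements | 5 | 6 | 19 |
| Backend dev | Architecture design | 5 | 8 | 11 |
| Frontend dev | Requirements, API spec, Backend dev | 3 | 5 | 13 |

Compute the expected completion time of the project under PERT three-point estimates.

29 days

te_Requirements = (6 + 4·9 + 24)/6 = 66/6 = 11
te_Architecture design = (8 + 4·14 + 26)/6 = 90/6 = 15
te_API spec = (5 + 4·6 + 19)/6 = 48/6 = 8
te_Backend dev = (5 + 4·8 + 11)/6 = 48/6 = 8
te_Frontend dev = (3 + 4·5 + 13)/6 = 36/6 = 6

Forward pass:
ES_Requirements = 0; EF_Requirements = 11
ES_Architecture design = 0; EF_Architecture design = 15
ES_API spec = 11; EF_API spec = 11+8 = 19
ES_Backend dev = 15; EF_Backend dev = 15+8 = 23
ES_Frontend dev = max(EF_Requirements=11, EF_API spec=19, EF_Backend dev=23) = 23; EF_Frontend dev = 23+6 = 29
Expected project duration μ = 29 days. Critical path: Architecture design → Backend dev → Frontend dev.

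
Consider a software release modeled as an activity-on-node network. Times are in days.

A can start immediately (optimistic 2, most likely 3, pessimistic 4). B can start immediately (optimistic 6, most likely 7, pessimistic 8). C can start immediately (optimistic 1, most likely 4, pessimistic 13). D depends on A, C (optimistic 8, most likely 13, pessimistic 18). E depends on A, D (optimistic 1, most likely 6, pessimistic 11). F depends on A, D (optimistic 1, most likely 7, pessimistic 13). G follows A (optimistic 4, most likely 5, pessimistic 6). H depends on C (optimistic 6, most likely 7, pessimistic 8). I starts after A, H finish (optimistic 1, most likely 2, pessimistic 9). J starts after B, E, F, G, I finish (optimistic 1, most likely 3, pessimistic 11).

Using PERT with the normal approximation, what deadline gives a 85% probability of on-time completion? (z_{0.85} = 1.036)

te_A = (2 + 4·3 + 4)/6 = 18/6 = 3; σ²_A = ((4−2)/6)² = 0.111
te_B = (6 + 4·7 + 8)/6 = 42/6 = 7; σ²_B = ((8−6)/6)² = 0.111
te_C = (1 + 4·4 + 13)/6 = 30/6 = 5; σ²_C = ((13−1)/6)² = 4.000
te_D = (8 + 4·13 + 18)/6 = 78/6 = 13; σ²_D = ((18−8)/6)² = 2.778
te_E = (1 + 4·6 + 11)/6 = 36/6 = 6; σ²_E = ((11−1)/6)² = 2.778
te_F = (1 + 4·7 + 13)/6 = 42/6 = 7; σ²_F = ((13−1)/6)² = 4.000
te_G = (4 + 4·5 + 6)/6 = 30/6 = 5; σ²_G = ((6−4)/6)² = 0.111
te_H = (6 + 4·7 + 8)/6 = 42/6 = 7; σ²_H = ((8−6)/6)² = 0.111
te_I = (1 + 4·2 + 9)/6 = 18/6 = 3; σ²_I = ((9−1)/6)² = 1.778
te_J = (1 + 4·3 + 11)/6 = 24/6 = 4; σ²_J = ((11−1)/6)² = 2.778

Forward pass:
ES_A = 0; EF_A = 3
ES_B = 0; EF_B = 7
ES_C = 0; EF_C = 5
ES_D = max(EF_A=3, EF_C=5) = 5; EF_D = 5+13 = 18
ES_E = max(EF_A=3, EF_D=18) = 18; EF_E = 18+6 = 24
ES_F = max(EF_A=3, EF_D=18) = 18; EF_F = 18+7 = 25
ES_G = 3; EF_G = 3+5 = 8
ES_H = 5; EF_H = 5+7 = 12
ES_I = max(EF_A=3, EF_H=12) = 12; EF_I = 12+3 = 15
ES_J = max(EF_B=7, EF_E=24, EF_F=25, EF_G=8, EF_I=15) = 25; EF_J = 25+4 = 29
Expected project duration μ = 29 days. Critical path: C → D → F → J.

Variance along critical path = 4.000 + 2.778 + 4.000 + 2.778 = 13.556; σ = 3.682 days.
D = μ + z·σ = 29 + 1.036·3.682 = 32.8 days

32.8 days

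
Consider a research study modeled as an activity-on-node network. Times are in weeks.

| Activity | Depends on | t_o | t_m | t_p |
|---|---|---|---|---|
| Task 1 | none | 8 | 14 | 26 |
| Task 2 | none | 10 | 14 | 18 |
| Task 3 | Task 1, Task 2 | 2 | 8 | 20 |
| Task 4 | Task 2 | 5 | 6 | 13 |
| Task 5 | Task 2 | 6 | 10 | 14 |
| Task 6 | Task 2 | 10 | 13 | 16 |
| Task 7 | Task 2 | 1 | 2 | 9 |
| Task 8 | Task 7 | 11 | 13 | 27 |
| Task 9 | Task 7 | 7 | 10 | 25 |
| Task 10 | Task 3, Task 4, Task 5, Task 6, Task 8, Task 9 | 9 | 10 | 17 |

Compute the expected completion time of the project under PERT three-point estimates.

43 weeks

te_Task 1 = (8 + 4·14 + 26)/6 = 90/6 = 15
te_Task 2 = (10 + 4·14 + 18)/6 = 84/6 = 14
te_Task 3 = (2 + 4·8 + 20)/6 = 54/6 = 9
te_Task 4 = (5 + 4·6 + 13)/6 = 42/6 = 7
te_Task 5 = (6 + 4·10 + 14)/6 = 60/6 = 10
te_Task 6 = (10 + 4·13 + 16)/6 = 78/6 = 13
te_Task 7 = (1 + 4·2 + 9)/6 = 18/6 = 3
te_Task 8 = (11 + 4·13 + 27)/6 = 90/6 = 15
te_Task 9 = (7 + 4·10 + 25)/6 = 72/6 = 12
te_Task 10 = (9 + 4·10 + 17)/6 = 66/6 = 11

Forward pass:
ES_Task 1 = 0; EF_Task 1 = 15
ES_Task 2 = 0; EF_Task 2 = 14
ES_Task 3 = max(EF_Task 1=15, EF_Task 2=14) = 15; EF_Task 3 = 15+9 = 24
ES_Task 4 = 14; EF_Task 4 = 14+7 = 21
ES_Task 5 = 14; EF_Task 5 = 14+10 = 24
ES_Task 6 = 14; EF_Task 6 = 14+13 = 27
ES_Task 7 = 14; EF_Task 7 = 14+3 = 17
ES_Task 8 = 17; EF_Task 8 = 17+15 = 32
ES_Task 9 = 17; EF_Task 9 = 17+12 = 29
ES_Task 10 = max(EF_Task 3=24, EF_Task 4=21, EF_Task 5=24, EF_Task 6=27, EF_Task 8=32, EF_Task 9=29) = 32; EF_Task 10 = 32+11 = 43
Expected project duration μ = 43 weeks. Critical path: Task 2 → Task 7 → Task 8 → Task 10.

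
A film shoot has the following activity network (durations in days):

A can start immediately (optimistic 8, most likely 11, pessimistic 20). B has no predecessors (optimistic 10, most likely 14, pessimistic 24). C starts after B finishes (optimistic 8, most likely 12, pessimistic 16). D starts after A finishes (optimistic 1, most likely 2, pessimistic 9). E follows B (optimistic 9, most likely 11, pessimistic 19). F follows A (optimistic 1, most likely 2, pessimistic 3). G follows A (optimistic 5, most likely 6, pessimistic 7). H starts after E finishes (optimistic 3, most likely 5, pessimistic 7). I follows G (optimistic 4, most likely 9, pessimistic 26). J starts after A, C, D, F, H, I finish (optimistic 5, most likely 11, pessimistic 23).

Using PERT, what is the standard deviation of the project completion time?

4.20 days

te_A = (8 + 4·11 + 20)/6 = 72/6 = 12; σ²_A = ((20−8)/6)² = 4.000
te_B = (10 + 4·14 + 24)/6 = 90/6 = 15; σ²_B = ((24−10)/6)² = 5.444
te_C = (8 + 4·12 + 16)/6 = 72/6 = 12; σ²_C = ((16−8)/6)² = 1.778
te_D = (1 + 4·2 + 9)/6 = 18/6 = 3; σ²_D = ((9−1)/6)² = 1.778
te_E = (9 + 4·11 + 19)/6 = 72/6 = 12; σ²_E = ((19−9)/6)² = 2.778
te_F = (1 + 4·2 + 3)/6 = 12/6 = 2; σ²_F = ((3−1)/6)² = 0.111
te_G = (5 + 4·6 + 7)/6 = 36/6 = 6; σ²_G = ((7−5)/6)² = 0.111
te_H = (3 + 4·5 + 7)/6 = 30/6 = 5; σ²_H = ((7−3)/6)² = 0.444
te_I = (4 + 4·9 + 26)/6 = 66/6 = 11; σ²_I = ((26−4)/6)² = 13.444
te_J = (5 + 4·11 + 23)/6 = 72/6 = 12; σ²_J = ((23−5)/6)² = 9.000

Forward pass:
ES_A = 0; EF_A = 12
ES_B = 0; EF_B = 15
ES_C = 15; EF_C = 15+12 = 27
ES_D = 12; EF_D = 12+3 = 15
ES_E = 15; EF_E = 15+12 = 27
ES_F = 12; EF_F = 12+2 = 14
ES_G = 12; EF_G = 12+6 = 18
ES_H = 27; EF_H = 27+5 = 32
ES_I = 18; EF_I = 18+11 = 29
ES_J = max(EF_A=12, EF_C=27, EF_D=15, EF_F=14, EF_H=32, EF_I=29) = 32; EF_J = 32+12 = 44
Expected project duration μ = 44 days. Critical path: B → E → H → J.

Variance along critical path = 5.444 + 2.778 + 0.444 + 9.000 = 17.667
σ = √17.667 = 4.203 days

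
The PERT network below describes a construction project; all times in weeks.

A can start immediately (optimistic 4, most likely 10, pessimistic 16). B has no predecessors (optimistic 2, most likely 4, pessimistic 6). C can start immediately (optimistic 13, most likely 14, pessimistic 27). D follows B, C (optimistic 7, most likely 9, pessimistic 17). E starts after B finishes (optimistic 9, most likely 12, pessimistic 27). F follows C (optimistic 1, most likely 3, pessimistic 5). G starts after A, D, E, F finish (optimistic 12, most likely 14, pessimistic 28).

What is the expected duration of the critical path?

42 weeks

te_A = (4 + 4·10 + 16)/6 = 60/6 = 10
te_B = (2 + 4·4 + 6)/6 = 24/6 = 4
te_C = (13 + 4·14 + 27)/6 = 96/6 = 16
te_D = (7 + 4·9 + 17)/6 = 60/6 = 10
te_E = (9 + 4·12 + 27)/6 = 84/6 = 14
te_F = (1 + 4·3 + 5)/6 = 18/6 = 3
te_G = (12 + 4·14 + 28)/6 = 96/6 = 16

Forward pass:
ES_A = 0; EF_A = 10
ES_B = 0; EF_B = 4
ES_C = 0; EF_C = 16
ES_D = max(EF_B=4, EF_C=16) = 16; EF_D = 16+10 = 26
ES_E = 4; EF_E = 4+14 = 18
ES_F = 16; EF_F = 16+3 = 19
ES_G = max(EF_A=10, EF_D=26, EF_E=18, EF_F=19) = 26; EF_G = 26+16 = 42
Expected project duration μ = 42 weeks. Critical path: C → D → G.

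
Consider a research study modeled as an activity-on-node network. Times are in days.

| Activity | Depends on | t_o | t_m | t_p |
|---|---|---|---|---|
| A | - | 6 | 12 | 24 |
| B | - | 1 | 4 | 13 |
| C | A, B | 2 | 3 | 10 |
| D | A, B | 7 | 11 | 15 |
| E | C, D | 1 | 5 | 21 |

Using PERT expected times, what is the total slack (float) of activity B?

8 days

te_A = (6 + 4·12 + 24)/6 = 78/6 = 13
te_B = (1 + 4·4 + 13)/6 = 30/6 = 5
te_C = (2 + 4·3 + 10)/6 = 24/6 = 4
te_D = (7 + 4·11 + 15)/6 = 66/6 = 11
te_E = (1 + 4·5 + 21)/6 = 42/6 = 7

Forward pass:
ES_A = 0; EF_A = 13
ES_B = 0; EF_B = 5
ES_C = max(EF_A=13, EF_B=5) = 13; EF_C = 13+4 = 17
ES_D = max(EF_A=13, EF_B=5) = 13; EF_D = 13+11 = 24
ES_E = max(EF_C=17, EF_D=24) = 24; EF_E = 24+7 = 31
Expected project duration μ = 31 days. Critical path: A → D → E.

Backward pass:
LF_E = 31; LS_E = 31−7 = 24
LF_D = LS_E = 24; LS_D = 24−11 = 13
LF_C = LS_E = 24; LS_C = 24−4 = 20
LF_B = min(LS_C=20, LS_D=13) = 13; LS_B = 13−5 = 8
LF_A = min(LS_C=20, LS_D=13) = 13; LS_A = 13−13 = 0
Slack_B = LS_B − ES_B = 8 − 0 = 8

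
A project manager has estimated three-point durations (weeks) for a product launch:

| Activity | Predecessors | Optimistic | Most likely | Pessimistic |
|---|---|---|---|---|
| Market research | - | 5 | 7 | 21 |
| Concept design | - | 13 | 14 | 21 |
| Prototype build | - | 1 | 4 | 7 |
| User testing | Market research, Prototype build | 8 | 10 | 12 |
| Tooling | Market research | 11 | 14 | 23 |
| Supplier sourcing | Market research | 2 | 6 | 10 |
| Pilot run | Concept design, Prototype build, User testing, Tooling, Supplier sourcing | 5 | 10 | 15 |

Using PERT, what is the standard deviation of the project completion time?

te_Market research = (5 + 4·7 + 21)/6 = 54/6 = 9; σ²_Market research = ((21−5)/6)² = 7.111
te_Concept design = (13 + 4·14 + 21)/6 = 90/6 = 15; σ²_Concept design = ((21−13)/6)² = 1.778
te_Prototype build = (1 + 4·4 + 7)/6 = 24/6 = 4; σ²_Prototype build = ((7−1)/6)² = 1.000
te_User testing = (8 + 4·10 + 12)/6 = 60/6 = 10; σ²_User testing = ((12−8)/6)² = 0.444
te_Tooling = (11 + 4·14 + 23)/6 = 90/6 = 15; σ²_Tooling = ((23−11)/6)² = 4.000
te_Supplier sourcing = (2 + 4·6 + 10)/6 = 36/6 = 6; σ²_Supplier sourcing = ((10−2)/6)² = 1.778
te_Pilot run = (5 + 4·10 + 15)/6 = 60/6 = 10; σ²_Pilot run = ((15−5)/6)² = 2.778

Forward pass:
ES_Market research = 0; EF_Market research = 9
ES_Concept design = 0; EF_Concept design = 15
ES_Prototype build = 0; EF_Prototype build = 4
ES_User testing = max(EF_Market research=9, EF_Prototype build=4) = 9; EF_User testing = 9+10 = 19
ES_Tooling = 9; EF_Tooling = 9+15 = 24
ES_Supplier sourcing = 9; EF_Supplier sourcing = 9+6 = 15
ES_Pilot run = max(EF_Concept design=15, EF_Prototype build=4, EF_User testing=19, EF_Tooling=24, EF_Supplier sourcing=15) = 24; EF_Pilot run = 24+10 = 34
Expected project duration μ = 34 weeks. Critical path: Market research → Tooling → Pilot run.

Variance along critical path = 7.111 + 4.000 + 2.778 = 13.889
σ = √13.889 = 3.727 weeks

3.73 weeks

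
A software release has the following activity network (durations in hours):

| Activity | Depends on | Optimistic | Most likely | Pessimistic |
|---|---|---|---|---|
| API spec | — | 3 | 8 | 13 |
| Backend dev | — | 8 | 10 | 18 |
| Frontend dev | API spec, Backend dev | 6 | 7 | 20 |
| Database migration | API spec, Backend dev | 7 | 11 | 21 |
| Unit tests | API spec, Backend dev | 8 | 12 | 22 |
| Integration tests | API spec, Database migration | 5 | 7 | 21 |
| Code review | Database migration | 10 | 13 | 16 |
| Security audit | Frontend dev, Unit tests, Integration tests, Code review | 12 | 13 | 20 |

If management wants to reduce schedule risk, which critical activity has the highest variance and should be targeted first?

Database migration

te_API spec = (3 + 4·8 + 13)/6 = 48/6 = 8; σ²_API spec = ((13−3)/6)² = 2.778
te_Backend dev = (8 + 4·10 + 18)/6 = 66/6 = 11; σ²_Backend dev = ((18−8)/6)² = 2.778
te_Frontend dev = (6 + 4·7 + 20)/6 = 54/6 = 9; σ²_Frontend dev = ((20−6)/6)² = 5.444
te_Database migration = (7 + 4·11 + 21)/6 = 72/6 = 12; σ²_Database migration = ((21−7)/6)² = 5.444
te_Unit tests = (8 + 4·12 + 22)/6 = 78/6 = 13; σ²_Unit tests = ((22−8)/6)² = 5.444
te_Integration tests = (5 + 4·7 + 21)/6 = 54/6 = 9; σ²_Integration tests = ((21−5)/6)² = 7.111
te_Code review = (10 + 4·13 + 16)/6 = 78/6 = 13; σ²_Code review = ((16−10)/6)² = 1.000
te_Security audit = (12 + 4·13 + 20)/6 = 84/6 = 14; σ²_Security audit = ((20−12)/6)² = 1.778

Forward pass:
ES_API spec = 0; EF_API spec = 8
ES_Backend dev = 0; EF_Backend dev = 11
ES_Frontend dev = max(EF_API spec=8, EF_Backend dev=11) = 11; EF_Frontend dev = 11+9 = 20
ES_Database migration = max(EF_API spec=8, EF_Backend dev=11) = 11; EF_Database migration = 11+12 = 23
ES_Unit tests = max(EF_API spec=8, EF_Backend dev=11) = 11; EF_Unit tests = 11+13 = 24
ES_Integration tests = max(EF_API spec=8, EF_Database migration=23) = 23; EF_Integration tests = 23+9 = 32
ES_Code review = 23; EF_Code review = 23+13 = 36
ES_Security audit = max(EF_Frontend dev=20, EF_Unit tests=24, EF_Integration tests=32, EF_Code review=36) = 36; EF_Security audit = 36+14 = 50
Expected project duration μ = 50 hours. Critical path: Backend dev → Database migration → Code review → Security audit.

Variances on critical path: σ²_Backend dev=2.778, σ²_Database migration=5.444, σ²_Code review=1.000, σ²_Security audit=1.778.
Largest is σ²_Database migration = 5.444.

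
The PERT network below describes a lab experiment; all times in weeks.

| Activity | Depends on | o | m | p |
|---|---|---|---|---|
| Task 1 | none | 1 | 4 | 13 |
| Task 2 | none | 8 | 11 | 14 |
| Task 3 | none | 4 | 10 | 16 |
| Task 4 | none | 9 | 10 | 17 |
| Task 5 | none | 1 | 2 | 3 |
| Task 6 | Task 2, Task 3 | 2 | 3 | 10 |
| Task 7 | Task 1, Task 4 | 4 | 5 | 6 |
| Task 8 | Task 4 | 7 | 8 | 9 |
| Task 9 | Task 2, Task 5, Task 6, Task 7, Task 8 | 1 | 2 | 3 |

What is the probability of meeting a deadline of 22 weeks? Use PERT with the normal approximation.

te_Task 1 = (1 + 4·4 + 13)/6 = 30/6 = 5; σ²_Task 1 = ((13−1)/6)² = 4.000
te_Task 2 = (8 + 4·11 + 14)/6 = 66/6 = 11; σ²_Task 2 = ((14−8)/6)² = 1.000
te_Task 3 = (4 + 4·10 + 16)/6 = 60/6 = 10; σ²_Task 3 = ((16−4)/6)² = 4.000
te_Task 4 = (9 + 4·10 + 17)/6 = 66/6 = 11; σ²_Task 4 = ((17−9)/6)² = 1.778
te_Task 5 = (1 + 4·2 + 3)/6 = 12/6 = 2; σ²_Task 5 = ((3−1)/6)² = 0.111
te_Task 6 = (2 + 4·3 + 10)/6 = 24/6 = 4; σ²_Task 6 = ((10−2)/6)² = 1.778
te_Task 7 = (4 + 4·5 + 6)/6 = 30/6 = 5; σ²_Task 7 = ((6−4)/6)² = 0.111
te_Task 8 = (7 + 4·8 + 9)/6 = 48/6 = 8; σ²_Task 8 = ((9−7)/6)² = 0.111
te_Task 9 = (1 + 4·2 + 3)/6 = 12/6 = 2; σ²_Task 9 = ((3−1)/6)² = 0.111

Forward pass:
ES_Task 1 = 0; EF_Task 1 = 5
ES_Task 2 = 0; EF_Task 2 = 11
ES_Task 3 = 0; EF_Task 3 = 10
ES_Task 4 = 0; EF_Task 4 = 11
ES_Task 5 = 0; EF_Task 5 = 2
ES_Task 6 = max(EF_Task 2=11, EF_Task 3=10) = 11; EF_Task 6 = 11+4 = 15
ES_Task 7 = max(EF_Task 1=5, EF_Task 4=11) = 11; EF_Task 7 = 11+5 = 16
ES_Task 8 = 11; EF_Task 8 = 11+8 = 19
ES_Task 9 = max(EF_Task 2=11, EF_Task 5=2, EF_Task 6=15, EF_Task 7=16, EF_Task 8=19) = 19; EF_Task 9 = 19+2 = 21
Expected project duration μ = 21 weeks. Critical path: Task 4 → Task 8 → Task 9.

Variance along critical path = 1.778 + 0.111 + 0.111 = 2.000; σ = √2.000 = 1.414 weeks.
Z = (22 − 21) / 1.414 = 0.707
P(T ≤ 22) = Φ(0.707) ≈ 0.760

0.760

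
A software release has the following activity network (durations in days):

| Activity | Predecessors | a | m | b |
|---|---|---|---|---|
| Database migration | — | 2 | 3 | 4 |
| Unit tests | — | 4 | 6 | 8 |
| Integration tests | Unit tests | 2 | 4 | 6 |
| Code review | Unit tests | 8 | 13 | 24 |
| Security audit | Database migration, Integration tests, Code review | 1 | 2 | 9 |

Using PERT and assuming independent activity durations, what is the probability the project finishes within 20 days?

0.163

te_Database migration = (2 + 4·3 + 4)/6 = 18/6 = 3; σ²_Database migration = ((4−2)/6)² = 0.111
te_Unit tests = (4 + 4·6 + 8)/6 = 36/6 = 6; σ²_Unit tests = ((8−4)/6)² = 0.444
te_Integration tests = (2 + 4·4 + 6)/6 = 24/6 = 4; σ²_Integration tests = ((6−2)/6)² = 0.444
te_Code review = (8 + 4·13 + 24)/6 = 84/6 = 14; σ²_Code review = ((24−8)/6)² = 7.111
te_Security audit = (1 + 4·2 + 9)/6 = 18/6 = 3; σ²_Security audit = ((9−1)/6)² = 1.778

Forward pass:
ES_Database migration = 0; EF_Database migration = 3
ES_Unit tests = 0; EF_Unit tests = 6
ES_Integration tests = 6; EF_Integration tests = 6+4 = 10
ES_Code review = 6; EF_Code review = 6+14 = 20
ES_Security audit = max(EF_Database migration=3, EF_Integration tests=10, EF_Code review=20) = 20; EF_Security audit = 20+3 = 23
Expected project duration μ = 23 days. Critical path: Unit tests → Code review → Security audit.

Variance along critical path = 0.444 + 7.111 + 1.778 = 9.333; σ = √9.333 = 3.055 days.
Z = (20 − 23) / 3.055 = -0.982
P(T ≤ 20) = Φ(-0.982) ≈ 0.163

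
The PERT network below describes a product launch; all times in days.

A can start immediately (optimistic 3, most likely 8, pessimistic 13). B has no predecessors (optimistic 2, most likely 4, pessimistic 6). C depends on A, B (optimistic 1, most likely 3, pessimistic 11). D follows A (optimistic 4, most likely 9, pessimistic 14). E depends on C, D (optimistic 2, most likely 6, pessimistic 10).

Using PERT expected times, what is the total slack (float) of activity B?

te_A = (3 + 4·8 + 13)/6 = 48/6 = 8
te_B = (2 + 4·4 + 6)/6 = 24/6 = 4
te_C = (1 + 4·3 + 11)/6 = 24/6 = 4
te_D = (4 + 4·9 + 14)/6 = 54/6 = 9
te_E = (2 + 4·6 + 10)/6 = 36/6 = 6

Forward pass:
ES_A = 0; EF_A = 8
ES_B = 0; EF_B = 4
ES_C = max(EF_A=8, EF_B=4) = 8; EF_C = 8+4 = 12
ES_D = 8; EF_D = 8+9 = 17
ES_E = max(EF_C=12, EF_D=17) = 17; EF_E = 17+6 = 23
Expected project duration μ = 23 days. Critical path: A → D → E.

Backward pass:
LF_E = 23; LS_E = 23−6 = 17
LF_D = LS_E = 17; LS_D = 17−9 = 8
LF_C = LS_E = 17; LS_C = 17−4 = 13
LF_B = LS_C = 13; LS_B = 13−4 = 9
LF_A = min(LS_C=13, LS_D=8) = 8; LS_A = 8−8 = 0
Slack_B = LS_B − ES_B = 9 − 0 = 9

9 days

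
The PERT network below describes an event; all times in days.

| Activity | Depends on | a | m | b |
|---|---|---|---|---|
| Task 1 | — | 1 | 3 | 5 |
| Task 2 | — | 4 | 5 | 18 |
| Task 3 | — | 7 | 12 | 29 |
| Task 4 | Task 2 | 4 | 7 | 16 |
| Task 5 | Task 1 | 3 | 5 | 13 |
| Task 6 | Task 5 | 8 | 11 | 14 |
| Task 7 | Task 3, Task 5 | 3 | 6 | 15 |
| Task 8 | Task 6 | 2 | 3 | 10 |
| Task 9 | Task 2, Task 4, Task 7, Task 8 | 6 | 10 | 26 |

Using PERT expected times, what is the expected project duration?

36 days

te_Task 1 = (1 + 4·3 + 5)/6 = 18/6 = 3
te_Task 2 = (4 + 4·5 + 18)/6 = 42/6 = 7
te_Task 3 = (7 + 4·12 + 29)/6 = 84/6 = 14
te_Task 4 = (4 + 4·7 + 16)/6 = 48/6 = 8
te_Task 5 = (3 + 4·5 + 13)/6 = 36/6 = 6
te_Task 6 = (8 + 4·11 + 14)/6 = 66/6 = 11
te_Task 7 = (3 + 4·6 + 15)/6 = 42/6 = 7
te_Task 8 = (2 + 4·3 + 10)/6 = 24/6 = 4
te_Task 9 = (6 + 4·10 + 26)/6 = 72/6 = 12

Forward pass:
ES_Task 1 = 0; EF_Task 1 = 3
ES_Task 2 = 0; EF_Task 2 = 7
ES_Task 3 = 0; EF_Task 3 = 14
ES_Task 4 = 7; EF_Task 4 = 7+8 = 15
ES_Task 5 = 3; EF_Task 5 = 3+6 = 9
ES_Task 6 = 9; EF_Task 6 = 9+11 = 20
ES_Task 7 = max(EF_Task 3=14, EF_Task 5=9) = 14; EF_Task 7 = 14+7 = 21
ES_Task 8 = 20; EF_Task 8 = 20+4 = 24
ES_Task 9 = max(EF_Task 2=7, EF_Task 4=15, EF_Task 7=21, EF_Task 8=24) = 24; EF_Task 9 = 24+12 = 36
Expected project duration μ = 36 days. Critical path: Task 1 → Task 5 → Task 6 → Task 8 → Task 9.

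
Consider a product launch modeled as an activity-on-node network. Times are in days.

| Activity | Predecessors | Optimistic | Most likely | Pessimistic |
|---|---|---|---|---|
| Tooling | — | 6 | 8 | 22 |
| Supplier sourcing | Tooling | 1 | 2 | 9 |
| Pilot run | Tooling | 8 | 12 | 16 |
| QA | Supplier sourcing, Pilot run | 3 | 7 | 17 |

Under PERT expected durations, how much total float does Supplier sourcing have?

9 days

te_Tooling = (6 + 4·8 + 22)/6 = 60/6 = 10
te_Supplier sourcing = (1 + 4·2 + 9)/6 = 18/6 = 3
te_Pilot run = (8 + 4·12 + 16)/6 = 72/6 = 12
te_QA = (3 + 4·7 + 17)/6 = 48/6 = 8

Forward pass:
ES_Tooling = 0; EF_Tooling = 10
ES_Supplier sourcing = 10; EF_Supplier sourcing = 10+3 = 13
ES_Pilot run = 10; EF_Pilot run = 10+12 = 22
ES_QA = max(EF_Supplier sourcing=13, EF_Pilot run=22) = 22; EF_QA = 22+8 = 30
Expected project duration μ = 30 days. Critical path: Tooling → Pilot run → QA.

Backward pass:
LF_QA = 30; LS_QA = 30−8 = 22
LF_Pilot run = LS_QA = 22; LS_Pilot run = 22−12 = 10
LF_Supplier sourcing = LS_QA = 22; LS_Supplier sourcing = 22−3 = 19
LF_Tooling = min(LS_Supplier sourcing=19, LS_Pilot run=10) = 10; LS_Tooling = 10−10 = 0
Slack_Supplier sourcing = LS_Supplier sourcing − ES_Supplier sourcing = 19 − 10 = 9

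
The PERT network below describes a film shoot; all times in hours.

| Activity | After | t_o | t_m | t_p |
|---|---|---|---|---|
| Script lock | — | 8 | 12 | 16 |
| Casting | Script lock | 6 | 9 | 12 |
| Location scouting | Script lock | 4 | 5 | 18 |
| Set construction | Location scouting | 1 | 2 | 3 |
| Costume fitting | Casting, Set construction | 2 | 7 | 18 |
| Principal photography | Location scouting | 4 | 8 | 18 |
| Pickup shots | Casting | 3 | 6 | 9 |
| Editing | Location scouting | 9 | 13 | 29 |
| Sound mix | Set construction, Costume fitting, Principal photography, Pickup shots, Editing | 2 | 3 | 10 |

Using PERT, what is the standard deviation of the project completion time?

4.48 hours

te_Script lock = (8 + 4·12 + 16)/6 = 72/6 = 12; σ²_Script lock = ((16−8)/6)² = 1.778
te_Casting = (6 + 4·9 + 12)/6 = 54/6 = 9; σ²_Casting = ((12−6)/6)² = 1.000
te_Location scouting = (4 + 4·5 + 18)/6 = 42/6 = 7; σ²_Location scouting = ((18−4)/6)² = 5.444
te_Set construction = (1 + 4·2 + 3)/6 = 12/6 = 2; σ²_Set construction = ((3−1)/6)² = 0.111
te_Costume fitting = (2 + 4·7 + 18)/6 = 48/6 = 8; σ²_Costume fitting = ((18−2)/6)² = 7.111
te_Principal photography = (4 + 4·8 + 18)/6 = 54/6 = 9; σ²_Principal photography = ((18−4)/6)² = 5.444
te_Pickup shots = (3 + 4·6 + 9)/6 = 36/6 = 6; σ²_Pickup shots = ((9−3)/6)² = 1.000
te_Editing = (9 + 4·13 + 29)/6 = 90/6 = 15; σ²_Editing = ((29−9)/6)² = 11.111
te_Sound mix = (2 + 4·3 + 10)/6 = 24/6 = 4; σ²_Sound mix = ((10−2)/6)² = 1.778

Forward pass:
ES_Script lock = 0; EF_Script lock = 12
ES_Casting = 12; EF_Casting = 12+9 = 21
ES_Location scouting = 12; EF_Location scouting = 12+7 = 19
ES_Set construction = 19; EF_Set construction = 19+2 = 21
ES_Costume fitting = max(EF_Casting=21, EF_Set construction=21) = 21; EF_Costume fitting = 21+8 = 29
ES_Principal photography = 19; EF_Principal photography = 19+9 = 28
ES_Pickup shots = 21; EF_Pickup shots = 21+6 = 27
ES_Editing = 19; EF_Editing = 19+15 = 34
ES_Sound mix = max(EF_Set construction=21, EF_Costume fitting=29, EF_Principal photography=28, EF_Pickup shots=27, EF_Editing=34) = 34; EF_Sound mix = 34+4 = 38
Expected project duration μ = 38 hours. Critical path: Script lock → Location scouting → Editing → Sound mix.

Variance along critical path = 1.778 + 5.444 + 11.111 + 1.778 = 20.111
σ = √20.111 = 4.485 hours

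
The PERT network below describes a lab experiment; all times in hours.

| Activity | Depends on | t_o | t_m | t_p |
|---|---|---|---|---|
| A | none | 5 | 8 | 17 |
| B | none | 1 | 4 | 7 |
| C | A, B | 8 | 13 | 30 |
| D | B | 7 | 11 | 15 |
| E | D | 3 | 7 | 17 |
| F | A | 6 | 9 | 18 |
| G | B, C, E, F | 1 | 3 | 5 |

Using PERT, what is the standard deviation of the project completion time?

te_A = (5 + 4·8 + 17)/6 = 54/6 = 9; σ²_A = ((17−5)/6)² = 4.000
te_B = (1 + 4·4 + 7)/6 = 24/6 = 4; σ²_B = ((7−1)/6)² = 1.000
te_C = (8 + 4·13 + 30)/6 = 90/6 = 15; σ²_C = ((30−8)/6)² = 13.444
te_D = (7 + 4·11 + 15)/6 = 66/6 = 11; σ²_D = ((15−7)/6)² = 1.778
te_E = (3 + 4·7 + 17)/6 = 48/6 = 8; σ²_E = ((17−3)/6)² = 5.444
te_F = (6 + 4·9 + 18)/6 = 60/6 = 10; σ²_F = ((18−6)/6)² = 4.000
te_G = (1 + 4·3 + 5)/6 = 18/6 = 3; σ²_G = ((5−1)/6)² = 0.444

Forward pass:
ES_A = 0; EF_A = 9
ES_B = 0; EF_B = 4
ES_C = max(EF_A=9, EF_B=4) = 9; EF_C = 9+15 = 24
ES_D = 4; EF_D = 4+11 = 15
ES_E = 15; EF_E = 15+8 = 23
ES_F = 9; EF_F = 9+10 = 19
ES_G = max(EF_B=4, EF_C=24, EF_E=23, EF_F=19) = 24; EF_G = 24+3 = 27
Expected project duration μ = 27 hours. Critical path: A → C → G.

Variance along critical path = 4.000 + 13.444 + 0.444 = 17.889
σ = √17.889 = 4.230 hours

4.23 hours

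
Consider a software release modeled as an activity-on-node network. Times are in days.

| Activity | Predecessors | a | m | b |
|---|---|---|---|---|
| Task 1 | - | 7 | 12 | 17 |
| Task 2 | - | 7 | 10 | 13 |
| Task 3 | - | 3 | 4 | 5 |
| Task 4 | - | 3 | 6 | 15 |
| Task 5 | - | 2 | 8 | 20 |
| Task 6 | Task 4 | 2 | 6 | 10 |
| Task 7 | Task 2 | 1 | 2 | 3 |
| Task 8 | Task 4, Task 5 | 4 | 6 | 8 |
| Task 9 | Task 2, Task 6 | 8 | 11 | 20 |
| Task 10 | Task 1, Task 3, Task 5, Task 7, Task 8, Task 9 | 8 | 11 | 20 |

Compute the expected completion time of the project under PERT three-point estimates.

37 days

te_Task 1 = (7 + 4·12 + 17)/6 = 72/6 = 12
te_Task 2 = (7 + 4·10 + 13)/6 = 60/6 = 10
te_Task 3 = (3 + 4·4 + 5)/6 = 24/6 = 4
te_Task 4 = (3 + 4·6 + 15)/6 = 42/6 = 7
te_Task 5 = (2 + 4·8 + 20)/6 = 54/6 = 9
te_Task 6 = (2 + 4·6 + 10)/6 = 36/6 = 6
te_Task 7 = (1 + 4·2 + 3)/6 = 12/6 = 2
te_Task 8 = (4 + 4·6 + 8)/6 = 36/6 = 6
te_Task 9 = (8 + 4·11 + 20)/6 = 72/6 = 12
te_Task 10 = (8 + 4·11 + 20)/6 = 72/6 = 12

Forward pass:
ES_Task 1 = 0; EF_Task 1 = 12
ES_Task 2 = 0; EF_Task 2 = 10
ES_Task 3 = 0; EF_Task 3 = 4
ES_Task 4 = 0; EF_Task 4 = 7
ES_Task 5 = 0; EF_Task 5 = 9
ES_Task 6 = 7; EF_Task 6 = 7+6 = 13
ES_Task 7 = 10; EF_Task 7 = 10+2 = 12
ES_Task 8 = max(EF_Task 4=7, EF_Task 5=9) = 9; EF_Task 8 = 9+6 = 15
ES_Task 9 = max(EF_Task 2=10, EF_Task 6=13) = 13; EF_Task 9 = 13+12 = 25
ES_Task 10 = max(EF_Task 1=12, EF_Task 3=4, EF_Task 5=9, EF_Task 7=12, EF_Task 8=15, EF_Task 9=25) = 25; EF_Task 10 = 25+12 = 37
Expected project duration μ = 37 days. Critical path: Task 4 → Task 6 → Task 9 → Task 10.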